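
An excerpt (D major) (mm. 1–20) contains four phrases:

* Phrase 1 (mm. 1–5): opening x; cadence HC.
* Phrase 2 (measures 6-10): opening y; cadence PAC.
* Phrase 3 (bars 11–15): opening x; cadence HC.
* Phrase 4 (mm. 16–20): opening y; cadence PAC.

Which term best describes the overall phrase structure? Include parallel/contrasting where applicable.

repeated period

The cadence pattern HC–PAC–HC–PAC is weak–strong twice, and phrases 3–4 restate phrases 1–2: a period heard twice, not a double period (which would end weakly at phrase 2).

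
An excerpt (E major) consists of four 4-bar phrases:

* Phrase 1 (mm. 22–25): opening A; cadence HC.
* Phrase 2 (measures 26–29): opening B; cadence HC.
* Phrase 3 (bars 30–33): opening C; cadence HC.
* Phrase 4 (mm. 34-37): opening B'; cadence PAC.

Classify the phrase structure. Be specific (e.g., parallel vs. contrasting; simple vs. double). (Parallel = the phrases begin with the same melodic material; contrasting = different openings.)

Four phrases in two halves: the first half (measures 22–29) ends with a half cadence, the second (measures 30–37) with a perfect authentic cadence — a large antecedent–consequent pair, i.e. a double period.
Phrase 3 begins with different material from phrase 1, making it contrasting.

contrasting double period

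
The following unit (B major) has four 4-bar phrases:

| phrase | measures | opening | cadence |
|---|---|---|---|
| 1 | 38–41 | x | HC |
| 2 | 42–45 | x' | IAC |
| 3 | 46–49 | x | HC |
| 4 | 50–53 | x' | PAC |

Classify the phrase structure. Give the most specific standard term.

Four phrases in two halves: the first half (mm. 38–45) ends with an imperfect authentic cadence, the second (mm. 46-53) with a perfect authentic cadence — a large antecedent–consequent pair, i.e. a double period.
Phrase 3 begins with the same material as phrase 1, making it parallel.

parallel double period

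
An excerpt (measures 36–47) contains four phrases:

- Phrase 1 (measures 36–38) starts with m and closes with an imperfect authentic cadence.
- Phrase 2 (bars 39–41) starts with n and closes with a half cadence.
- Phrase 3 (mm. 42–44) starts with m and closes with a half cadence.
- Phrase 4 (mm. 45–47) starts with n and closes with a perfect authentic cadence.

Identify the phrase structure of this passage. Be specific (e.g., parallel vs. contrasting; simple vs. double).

parallel double period

Four phrases in two halves: the first half (measures 36-41) ends with a half cadence, the second (mm. 42–47) with a perfect authentic cadence — a large antecedent–consequent pair, i.e. a double period.
Phrase 3 begins with the same material as phrase 1, making it parallel.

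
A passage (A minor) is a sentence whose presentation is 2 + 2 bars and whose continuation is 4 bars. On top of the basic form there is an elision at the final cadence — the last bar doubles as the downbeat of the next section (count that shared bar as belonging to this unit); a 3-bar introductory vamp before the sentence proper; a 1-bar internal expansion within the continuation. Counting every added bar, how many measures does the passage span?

12 measures

Basic sentence: 2 + 2 + 4 = 8 bars.
8 (basic form) + 3 (introduction) + 1 (internal expansion) = 12.
The elision shares a bar with the next section but does not change this unit's count.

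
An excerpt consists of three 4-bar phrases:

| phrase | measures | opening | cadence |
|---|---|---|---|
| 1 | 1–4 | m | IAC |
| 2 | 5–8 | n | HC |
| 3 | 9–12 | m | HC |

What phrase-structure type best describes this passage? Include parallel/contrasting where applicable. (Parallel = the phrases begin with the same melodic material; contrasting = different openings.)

phrase group

The final phrase closes with a half cadence, which is not stronger than the preceding half cadence; the 3 phrases lack an overall antecedent–consequent design and so form a phrase group.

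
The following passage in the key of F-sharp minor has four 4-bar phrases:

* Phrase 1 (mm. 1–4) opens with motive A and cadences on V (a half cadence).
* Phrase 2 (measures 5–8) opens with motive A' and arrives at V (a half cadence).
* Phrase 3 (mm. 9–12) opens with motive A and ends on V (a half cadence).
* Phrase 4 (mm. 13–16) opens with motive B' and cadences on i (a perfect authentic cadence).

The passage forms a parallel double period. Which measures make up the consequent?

In a double period the four phrases pair into a large antecedent (phrases 1–2, ending half cadence) and a large consequent (phrases 3–4, ending perfect authentic cadence). The consequent spans mm. 9-16.

measures 9–16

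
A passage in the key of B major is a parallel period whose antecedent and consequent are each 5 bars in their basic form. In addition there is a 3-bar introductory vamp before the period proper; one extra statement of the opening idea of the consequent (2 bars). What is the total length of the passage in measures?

Basic parallel period: 5 + 5 = 10 bars.
10 (basic form) + 3 (introduction) + 2 (extra statement) = 15.

15 measures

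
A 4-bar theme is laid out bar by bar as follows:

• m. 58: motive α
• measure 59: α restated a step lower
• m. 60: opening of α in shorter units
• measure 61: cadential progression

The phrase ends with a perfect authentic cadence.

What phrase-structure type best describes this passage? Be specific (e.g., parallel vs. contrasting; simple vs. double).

Basic idea (bar 58) + its repetition (m. 59) form the presentation; fragmentation and cadence (bars 60-61) form the continuation — the 4-bar whole is a sentence.

sentence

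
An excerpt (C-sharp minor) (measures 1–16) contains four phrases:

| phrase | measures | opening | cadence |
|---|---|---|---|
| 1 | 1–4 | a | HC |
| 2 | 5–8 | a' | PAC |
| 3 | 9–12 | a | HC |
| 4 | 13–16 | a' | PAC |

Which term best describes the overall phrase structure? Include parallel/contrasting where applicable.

repeated period

The cadence pattern HC–PAC–HC–PAC is weak–strong twice, and phrases 3–4 restate phrases 1–2: a period heard twice, not a double period (which would end weakly at phrase 2).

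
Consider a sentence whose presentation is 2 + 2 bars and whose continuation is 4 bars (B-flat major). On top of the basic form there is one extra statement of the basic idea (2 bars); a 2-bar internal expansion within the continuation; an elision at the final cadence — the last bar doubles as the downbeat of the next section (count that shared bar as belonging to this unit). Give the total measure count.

12 measures

Basic sentence: 2 + 2 + 4 = 8 bars.
8 (basic form) + 2 (extra statement) + 2 (internal expansion) = 12.
The elision shares a bar with the next section but does not change this unit's count.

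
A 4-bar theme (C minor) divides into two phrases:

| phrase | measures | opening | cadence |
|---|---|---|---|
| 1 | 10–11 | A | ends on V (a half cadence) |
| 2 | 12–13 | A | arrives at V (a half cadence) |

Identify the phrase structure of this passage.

Both phrases have the same opening (A) and the same cadence (half cadence): the second is a restatement, not a consequent, so this is a repeated phrase rather than a period.

repeated phrase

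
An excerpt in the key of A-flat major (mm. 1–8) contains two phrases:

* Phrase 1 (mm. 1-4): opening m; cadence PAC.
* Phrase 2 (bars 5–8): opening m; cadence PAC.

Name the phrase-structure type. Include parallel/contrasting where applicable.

repeated phrase

Both phrases have the same opening (m) and the same cadence (perfect authentic cadence): the second is a restatement, not a consequent, so this is a repeated phrase rather than a period.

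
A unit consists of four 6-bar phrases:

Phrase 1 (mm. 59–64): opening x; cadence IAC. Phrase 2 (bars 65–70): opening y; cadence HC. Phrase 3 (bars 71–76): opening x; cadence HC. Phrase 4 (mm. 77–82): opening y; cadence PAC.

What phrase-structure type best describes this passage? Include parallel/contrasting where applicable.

parallel double period

Four phrases in two halves: the first half (bars 59-70) ends with a half cadence, the second (mm. 71-82) with a perfect authentic cadence — a large antecedent–consequent pair, i.e. a double period.
Phrase 3 begins with the same material as phrase 1, making it parallel.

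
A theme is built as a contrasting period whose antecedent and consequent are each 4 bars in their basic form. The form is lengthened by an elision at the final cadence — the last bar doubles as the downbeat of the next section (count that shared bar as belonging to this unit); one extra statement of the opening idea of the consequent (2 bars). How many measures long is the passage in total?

Basic contrasting period: 4 + 4 = 8 bars.
8 (basic form) + 2 (extra statement) = 10.
The elision shares a bar with the next section but does not change this unit's count.

10 measures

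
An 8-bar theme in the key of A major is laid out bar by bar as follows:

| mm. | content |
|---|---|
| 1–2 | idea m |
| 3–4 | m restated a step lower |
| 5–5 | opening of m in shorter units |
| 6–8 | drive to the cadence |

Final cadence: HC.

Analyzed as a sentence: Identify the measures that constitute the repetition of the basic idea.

measures 3–4

The presentation of a sentence is the basic idea (mm. 1-2) plus its repetition (measures 3–4); the repetition of the basic idea is therefore measures 3–4.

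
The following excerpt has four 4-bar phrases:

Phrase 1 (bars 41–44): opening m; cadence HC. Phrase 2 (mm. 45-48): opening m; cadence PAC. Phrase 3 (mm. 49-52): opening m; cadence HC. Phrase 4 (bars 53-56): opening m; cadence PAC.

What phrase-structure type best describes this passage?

repeated period

The cadence pattern HC–PAC–HC–PAC is weak–strong twice, and phrases 3–4 restate phrases 1–2: a period heard twice, not a double period (which would end weakly at phrase 2).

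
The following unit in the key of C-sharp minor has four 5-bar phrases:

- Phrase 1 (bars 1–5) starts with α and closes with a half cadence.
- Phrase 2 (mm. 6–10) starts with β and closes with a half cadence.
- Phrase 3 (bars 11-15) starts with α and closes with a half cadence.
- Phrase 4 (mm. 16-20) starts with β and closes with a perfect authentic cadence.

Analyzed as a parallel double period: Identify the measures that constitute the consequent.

In a double period the four phrases pair into a large antecedent (phrases 1–2, ending half cadence) and a large consequent (phrases 3–4, ending perfect authentic cadence). The consequent spans mm. 11-20.

measures 11–20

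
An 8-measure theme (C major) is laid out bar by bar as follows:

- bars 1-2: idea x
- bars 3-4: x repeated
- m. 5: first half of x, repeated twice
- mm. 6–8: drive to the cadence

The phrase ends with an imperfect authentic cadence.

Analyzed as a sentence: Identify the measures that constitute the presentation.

The presentation of a sentence is the basic idea (bars 1–2) plus its repetition (mm. 3–4); the presentation is therefore bars 1–4.

measures 1–4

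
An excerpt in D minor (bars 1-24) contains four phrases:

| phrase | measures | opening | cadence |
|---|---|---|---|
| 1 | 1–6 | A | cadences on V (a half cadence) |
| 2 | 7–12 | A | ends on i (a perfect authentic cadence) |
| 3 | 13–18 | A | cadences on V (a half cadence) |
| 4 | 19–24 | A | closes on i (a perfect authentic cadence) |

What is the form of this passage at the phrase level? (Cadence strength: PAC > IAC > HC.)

repeated period

The cadence pattern HC–PAC–HC–PAC is weak–strong twice, and phrases 3–4 restate phrases 1–2: a period heard twice, not a double period (which would end weakly at phrase 2).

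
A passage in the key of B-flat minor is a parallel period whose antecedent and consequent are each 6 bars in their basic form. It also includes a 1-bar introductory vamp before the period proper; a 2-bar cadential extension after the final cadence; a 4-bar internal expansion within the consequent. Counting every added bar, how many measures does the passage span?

Basic parallel period: 6 + 6 = 12 bars.
12 (basic form) + 1 (introduction) + 2 (cadential extension) + 4 (internal expansion) = 19.

19 measures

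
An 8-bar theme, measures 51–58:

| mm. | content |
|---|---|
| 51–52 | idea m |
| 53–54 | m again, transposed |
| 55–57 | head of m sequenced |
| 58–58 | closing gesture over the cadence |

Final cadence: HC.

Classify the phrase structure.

sentence

Basic idea (mm. 51-52) + its repetition (mm. 53–54) form the presentation; fragmentation and cadence (mm. 55–58) form the continuation — the 8-bar whole is a sentence.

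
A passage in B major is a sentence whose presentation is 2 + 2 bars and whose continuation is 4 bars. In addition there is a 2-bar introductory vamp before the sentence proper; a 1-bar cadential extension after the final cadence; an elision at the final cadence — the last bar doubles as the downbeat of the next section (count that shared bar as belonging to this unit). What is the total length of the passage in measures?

11 measures

Basic sentence: 2 + 2 + 4 = 8 bars.
8 (basic form) + 2 (introduction) + 1 (cadential extension) = 11.
The elision shares a bar with the next section but does not change this unit's count.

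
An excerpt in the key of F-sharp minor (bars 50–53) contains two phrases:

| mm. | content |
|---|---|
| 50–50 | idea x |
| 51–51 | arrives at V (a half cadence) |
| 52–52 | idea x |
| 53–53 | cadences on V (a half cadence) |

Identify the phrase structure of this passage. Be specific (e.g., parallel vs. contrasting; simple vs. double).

Both phrases have the same opening (x) and the same cadence (half cadence): the second is a restatement, not a consequent, so this is a repeated phrase rather than a period.

repeated phrase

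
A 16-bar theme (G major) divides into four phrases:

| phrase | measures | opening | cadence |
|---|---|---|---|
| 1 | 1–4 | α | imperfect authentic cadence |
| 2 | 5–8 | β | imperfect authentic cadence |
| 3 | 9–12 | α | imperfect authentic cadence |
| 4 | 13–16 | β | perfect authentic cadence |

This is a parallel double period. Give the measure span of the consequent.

measures 9–16

In a double period the first pair of phrases (ending imperfect authentic cadence) is the large antecedent and the second pair (ending perfect authentic cadence) is the large consequent; the consequent is measures 9–16.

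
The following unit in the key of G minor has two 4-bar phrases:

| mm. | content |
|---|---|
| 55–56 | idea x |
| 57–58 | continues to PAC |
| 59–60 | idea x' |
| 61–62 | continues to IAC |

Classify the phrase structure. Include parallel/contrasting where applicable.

phrase group

The second phrase closes with an imperfect authentic cadence, which is not stronger than the first phrase's perfect authentic cadence; without a weak→strong cadential pair there is no antecedent–consequent relationship, so this is a phrase group rather than a period.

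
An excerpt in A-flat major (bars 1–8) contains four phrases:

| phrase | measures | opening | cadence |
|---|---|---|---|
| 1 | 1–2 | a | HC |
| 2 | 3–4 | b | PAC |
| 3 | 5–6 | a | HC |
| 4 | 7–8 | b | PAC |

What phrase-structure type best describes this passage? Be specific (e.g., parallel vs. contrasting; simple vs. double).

repeated period

The cadence pattern HC–PAC–HC–PAC is weak–strong twice, and phrases 3–4 restate phrases 1–2: a period heard twice, not a double period (which would end weakly at phrase 2).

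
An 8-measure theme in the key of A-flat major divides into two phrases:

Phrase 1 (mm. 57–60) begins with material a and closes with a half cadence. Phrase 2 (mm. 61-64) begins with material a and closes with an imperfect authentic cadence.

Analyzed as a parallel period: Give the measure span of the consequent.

The antecedent is the phrase ending with the weaker cadence (half cadence, phrase 1) and the consequent the one ending more conclusively (imperfect authentic cadence, phrase 2); the consequent is bars 61-64.

measures 61–64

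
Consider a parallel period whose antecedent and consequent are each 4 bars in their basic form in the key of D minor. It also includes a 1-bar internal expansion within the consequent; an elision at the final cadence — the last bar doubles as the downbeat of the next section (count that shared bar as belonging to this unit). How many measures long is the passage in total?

Basic parallel period: 4 + 4 = 8 bars.
8 (basic form) + 1 (internal expansion) = 9.
The elision shares a bar with the next section but does not change this unit's count.

9 measures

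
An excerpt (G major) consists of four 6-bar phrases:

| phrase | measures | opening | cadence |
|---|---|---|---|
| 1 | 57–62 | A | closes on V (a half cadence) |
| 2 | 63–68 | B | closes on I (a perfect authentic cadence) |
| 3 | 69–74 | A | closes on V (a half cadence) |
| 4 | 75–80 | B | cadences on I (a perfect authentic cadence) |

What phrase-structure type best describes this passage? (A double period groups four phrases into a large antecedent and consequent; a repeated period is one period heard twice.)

The cadence pattern HC–PAC–HC–PAC is weak–strong twice, and phrases 3–4 restate phrases 1–2: a period heard twice, not a double period (which would end weakly at phrase 2).

repeated period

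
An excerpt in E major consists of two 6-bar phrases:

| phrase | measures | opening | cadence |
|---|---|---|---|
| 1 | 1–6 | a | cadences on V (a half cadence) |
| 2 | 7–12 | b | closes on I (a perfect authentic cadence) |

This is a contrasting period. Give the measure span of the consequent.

measures 7–12

The phrase ending with the weaker cadence (half cadence) is the antecedent; the one ending more conclusively (perfect authentic cadence) is the consequent. The consequent is measures 7–12.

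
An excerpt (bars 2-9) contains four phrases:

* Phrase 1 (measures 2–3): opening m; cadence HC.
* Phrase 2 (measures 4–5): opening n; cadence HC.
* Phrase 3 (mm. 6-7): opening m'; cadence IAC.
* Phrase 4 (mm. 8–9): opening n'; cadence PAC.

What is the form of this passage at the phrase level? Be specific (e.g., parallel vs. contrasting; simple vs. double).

Four phrases in two halves: the first half (mm. 2-5) ends with a half cadence, the second (mm. 6-9) with a perfect authentic cadence — a large antecedent–consequent pair, i.e. a double period.
Phrase 3 begins with the same material as phrase 1, making it parallel.

parallel double period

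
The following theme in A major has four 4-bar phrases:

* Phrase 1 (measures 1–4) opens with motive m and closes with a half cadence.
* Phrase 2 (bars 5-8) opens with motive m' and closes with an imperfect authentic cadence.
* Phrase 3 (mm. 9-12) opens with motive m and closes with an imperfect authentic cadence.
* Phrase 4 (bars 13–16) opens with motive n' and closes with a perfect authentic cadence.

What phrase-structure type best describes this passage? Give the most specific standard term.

Four phrases in two halves: the first half (mm. 1–8) ends with an imperfect authentic cadence, the second (mm. 9–16) with a perfect authentic cadence — a large antecedent–consequent pair, i.e. a double period.
Phrase 3 begins with the same material as phrase 1, making it parallel.

parallel double period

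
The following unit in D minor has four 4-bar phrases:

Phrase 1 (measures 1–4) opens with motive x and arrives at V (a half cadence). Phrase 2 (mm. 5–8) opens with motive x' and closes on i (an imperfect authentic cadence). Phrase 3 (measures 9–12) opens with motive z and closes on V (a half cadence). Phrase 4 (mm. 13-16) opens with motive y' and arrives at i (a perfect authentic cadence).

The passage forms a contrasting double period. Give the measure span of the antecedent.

In a double period the first pair of phrases (ending imperfect authentic cadence) is the large antecedent and the second pair (ending perfect authentic cadence) is the large consequent; the antecedent is measures 1–8.

measures 1–8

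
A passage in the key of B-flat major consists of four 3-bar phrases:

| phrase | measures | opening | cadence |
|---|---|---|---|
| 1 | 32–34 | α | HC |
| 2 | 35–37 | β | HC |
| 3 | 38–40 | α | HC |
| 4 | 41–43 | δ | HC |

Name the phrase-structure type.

Phrase 4 ends with a half cadence, no stronger than phrase 2's half cadence, so the four phrases do not form a double period; nor do phrases 3–4 duplicate 1–2, so it is not a repeated period. With no phrase reaching a conclusive cadence, the passage is a phrase group.

phrase group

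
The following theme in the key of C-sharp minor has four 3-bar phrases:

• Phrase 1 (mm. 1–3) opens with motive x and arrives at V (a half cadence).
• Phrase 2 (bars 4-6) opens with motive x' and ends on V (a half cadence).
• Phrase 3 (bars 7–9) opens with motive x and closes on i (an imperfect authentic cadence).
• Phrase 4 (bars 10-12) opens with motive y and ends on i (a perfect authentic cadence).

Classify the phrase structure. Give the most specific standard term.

parallel double period

Four phrases in two halves: the first half (mm. 1–6) ends with a half cadence, the second (bars 7–12) with a perfect authentic cadence — a large antecedent–consequent pair, i.e. a double period.
Phrase 3 begins with the same material as phrase 1, making it parallel.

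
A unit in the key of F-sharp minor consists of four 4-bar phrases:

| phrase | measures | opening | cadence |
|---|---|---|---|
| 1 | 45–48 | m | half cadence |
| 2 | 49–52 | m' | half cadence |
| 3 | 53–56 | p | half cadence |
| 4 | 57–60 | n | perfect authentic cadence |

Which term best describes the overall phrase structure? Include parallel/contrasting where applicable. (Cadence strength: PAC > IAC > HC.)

Four phrases in two halves: the first half (mm. 45-52) ends with a half cadence, the second (bars 53-60) with a perfect authentic cadence — a large antecedent–consequent pair, i.e. a double period.
Phrase 3 begins with different material from phrase 1, making it contrasting.

contrasting double period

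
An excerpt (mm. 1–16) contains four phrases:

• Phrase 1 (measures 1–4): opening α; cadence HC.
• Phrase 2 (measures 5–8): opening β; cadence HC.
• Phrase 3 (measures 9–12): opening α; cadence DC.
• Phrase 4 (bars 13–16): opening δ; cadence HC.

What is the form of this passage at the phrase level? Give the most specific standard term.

phrase group

Phrase 4 ends with a half cadence, no stronger than phrase 2's half cadence, so the four phrases do not form a double period; nor do phrases 3–4 duplicate 1–2, so it is not a repeated period. With no phrase reaching a conclusive cadence, the passage is a phrase group.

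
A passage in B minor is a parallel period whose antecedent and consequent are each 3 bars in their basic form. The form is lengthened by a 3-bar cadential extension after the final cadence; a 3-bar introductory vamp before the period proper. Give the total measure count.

12 measures

Basic parallel period: 3 + 3 = 6 bars.
6 (basic form) + 3 (cadential extension) + 3 (introduction) = 12.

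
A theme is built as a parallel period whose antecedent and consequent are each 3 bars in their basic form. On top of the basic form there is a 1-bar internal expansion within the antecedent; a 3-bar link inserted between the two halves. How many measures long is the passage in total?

Basic parallel period: 3 + 3 = 6 bars.
6 (basic form) + 1 (internal expansion) + 3 (link) = 10.

10 measures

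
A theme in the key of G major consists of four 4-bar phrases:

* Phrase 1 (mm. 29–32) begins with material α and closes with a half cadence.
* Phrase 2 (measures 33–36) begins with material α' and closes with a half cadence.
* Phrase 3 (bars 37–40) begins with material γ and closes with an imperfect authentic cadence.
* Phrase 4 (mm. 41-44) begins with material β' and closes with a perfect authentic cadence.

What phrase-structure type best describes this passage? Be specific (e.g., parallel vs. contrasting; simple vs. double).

contrasting double period

Four phrases in two halves: the first half (bars 29-36) ends with a half cadence, the second (bars 37-44) with a perfect authentic cadence — a large antecedent–consequent pair, i.e. a double period.
Phrase 3 begins with different material from phrase 1, making it contrasting.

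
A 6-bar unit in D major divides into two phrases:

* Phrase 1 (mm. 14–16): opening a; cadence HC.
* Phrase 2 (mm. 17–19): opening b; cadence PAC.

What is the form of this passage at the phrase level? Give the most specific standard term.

contrasting period

Phrase 1 ends with a half cadence (weaker) and phrase 2 with a perfect authentic cadence (stronger): antecedent + consequent = a period.
The two phrases open with different material (a / b), so the period is contrasting.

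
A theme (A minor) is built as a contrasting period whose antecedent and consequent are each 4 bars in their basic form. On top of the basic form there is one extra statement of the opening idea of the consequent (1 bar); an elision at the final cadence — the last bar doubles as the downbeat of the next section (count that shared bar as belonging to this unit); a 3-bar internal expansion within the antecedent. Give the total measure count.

Basic contrasting period: 4 + 4 = 8 bars.
8 (basic form) + 1 (extra statement) + 3 (internal expansion) = 12.
The elision shares a bar with the next section but does not change this unit's count.

12 measures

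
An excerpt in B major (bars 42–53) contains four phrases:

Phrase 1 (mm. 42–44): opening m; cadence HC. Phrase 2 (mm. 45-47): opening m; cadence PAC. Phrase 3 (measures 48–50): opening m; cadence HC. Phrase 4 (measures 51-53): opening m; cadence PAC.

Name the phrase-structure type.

The cadence pattern HC–PAC–HC–PAC is weak–strong twice, and phrases 3–4 restate phrases 1–2: a period heard twice, not a double period (which would end weakly at phrase 2).

repeated period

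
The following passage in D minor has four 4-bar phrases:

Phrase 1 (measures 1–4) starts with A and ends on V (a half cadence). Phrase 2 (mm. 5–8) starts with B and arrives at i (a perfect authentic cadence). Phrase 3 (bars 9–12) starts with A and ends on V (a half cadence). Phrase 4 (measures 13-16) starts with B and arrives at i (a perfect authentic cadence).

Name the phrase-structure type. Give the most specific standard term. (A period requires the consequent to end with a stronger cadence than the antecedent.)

repeated period

The cadence pattern HC–PAC–HC–PAC is weak–strong twice, and phrases 3–4 restate phrases 1–2: a period heard twice, not a double period (which would end weakly at phrase 2).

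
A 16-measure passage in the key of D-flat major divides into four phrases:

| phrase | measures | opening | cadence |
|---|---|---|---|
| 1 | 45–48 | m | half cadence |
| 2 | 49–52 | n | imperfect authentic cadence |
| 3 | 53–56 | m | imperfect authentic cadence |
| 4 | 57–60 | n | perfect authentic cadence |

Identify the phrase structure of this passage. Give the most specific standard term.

parallel double period

Four phrases in two halves: the first half (bars 45-52) ends with an imperfect authentic cadence, the second (bars 53–60) with a perfect authentic cadence — a large antecedent–consequent pair, i.e. a double period.
Phrase 3 begins with the same material as phrase 1, making it parallel.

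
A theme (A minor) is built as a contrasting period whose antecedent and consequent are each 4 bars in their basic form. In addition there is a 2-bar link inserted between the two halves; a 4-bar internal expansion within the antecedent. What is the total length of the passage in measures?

14 measures

Basic contrasting period: 4 + 4 = 8 bars.
8 (basic form) + 2 (link) + 4 (internal expansion) = 14.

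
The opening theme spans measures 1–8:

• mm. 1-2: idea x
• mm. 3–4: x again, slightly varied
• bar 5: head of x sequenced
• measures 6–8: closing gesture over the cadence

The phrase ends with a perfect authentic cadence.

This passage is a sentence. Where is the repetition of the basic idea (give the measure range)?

measures 3–4

The presentation of a sentence is the basic idea (bars 1-2) plus its repetition (mm. 3–4); the repetition of the basic idea is therefore mm. 3-4.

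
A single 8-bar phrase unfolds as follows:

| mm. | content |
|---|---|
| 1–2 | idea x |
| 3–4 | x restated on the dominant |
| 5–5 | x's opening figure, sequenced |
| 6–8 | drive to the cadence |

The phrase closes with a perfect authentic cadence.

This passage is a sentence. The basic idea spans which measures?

measures 1–2

The presentation of a sentence is the basic idea (mm. 1-2) plus its repetition (mm. 3–4); the basic idea is therefore mm. 1–2.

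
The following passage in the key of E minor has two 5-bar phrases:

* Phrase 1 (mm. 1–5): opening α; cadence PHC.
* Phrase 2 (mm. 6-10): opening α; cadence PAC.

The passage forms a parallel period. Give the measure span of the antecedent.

measures 1–5

The phrase ending with the weaker cadence (Phrygian half cadence) is the antecedent; the one ending more conclusively (perfect authentic cadence) is the consequent. The antecedent is measures 1–5.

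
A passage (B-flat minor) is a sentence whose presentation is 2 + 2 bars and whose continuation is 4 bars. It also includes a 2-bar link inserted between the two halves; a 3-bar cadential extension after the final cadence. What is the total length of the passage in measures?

Basic sentence: 2 + 2 + 4 = 8 bars.
8 (basic form) + 2 (link) + 3 (cadential extension) = 13.

13 measures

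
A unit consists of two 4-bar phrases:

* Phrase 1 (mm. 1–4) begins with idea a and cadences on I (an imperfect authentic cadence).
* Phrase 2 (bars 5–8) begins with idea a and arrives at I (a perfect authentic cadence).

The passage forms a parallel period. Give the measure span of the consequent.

measures 5–8

The antecedent is the phrase ending with the weaker cadence (imperfect authentic cadence, phrase 1) and the consequent the one ending more conclusively (perfect authentic cadence, phrase 2); the consequent is mm. 5-8.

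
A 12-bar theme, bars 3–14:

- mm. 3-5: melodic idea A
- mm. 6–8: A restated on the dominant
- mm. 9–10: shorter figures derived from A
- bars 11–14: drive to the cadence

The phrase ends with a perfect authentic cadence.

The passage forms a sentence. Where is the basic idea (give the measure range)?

The presentation of a sentence is the basic idea (mm. 3–5) plus its repetition (mm. 6–8); the basic idea is therefore mm. 3-5.

measures 3–5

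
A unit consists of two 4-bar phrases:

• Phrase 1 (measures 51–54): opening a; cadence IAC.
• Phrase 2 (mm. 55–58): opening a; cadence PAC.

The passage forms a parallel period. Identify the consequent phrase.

phrase 2

The phrase ending with the weaker cadence (imperfect authentic cadence) is the antecedent; the one ending more conclusively (perfect authentic cadence) is the consequent. The consequent is phrase 2.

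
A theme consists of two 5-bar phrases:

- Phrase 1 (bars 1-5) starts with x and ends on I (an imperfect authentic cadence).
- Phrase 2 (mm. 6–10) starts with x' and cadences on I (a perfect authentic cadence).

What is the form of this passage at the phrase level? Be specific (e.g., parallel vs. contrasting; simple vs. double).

parallel period

Phrase 1 ends with an imperfect authentic cadence (weaker) and phrase 2 with a perfect authentic cadence (stronger): antecedent + consequent = a period.
The two phrases open with the same material (x / x'), so the period is parallel.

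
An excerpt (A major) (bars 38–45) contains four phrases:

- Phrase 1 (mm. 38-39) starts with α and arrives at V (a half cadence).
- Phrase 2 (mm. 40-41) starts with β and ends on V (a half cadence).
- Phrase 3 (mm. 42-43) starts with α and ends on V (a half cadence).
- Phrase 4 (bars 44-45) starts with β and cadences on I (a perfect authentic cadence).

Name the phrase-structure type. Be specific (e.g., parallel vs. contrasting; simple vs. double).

Four phrases in two halves: the first half (measures 38–41) ends with a half cadence, the second (measures 42–45) with a perfect authentic cadence — a large antecedent–consequent pair, i.e. a double period.
Phrase 3 begins with the same material as phrase 1, making it parallel.

parallel double period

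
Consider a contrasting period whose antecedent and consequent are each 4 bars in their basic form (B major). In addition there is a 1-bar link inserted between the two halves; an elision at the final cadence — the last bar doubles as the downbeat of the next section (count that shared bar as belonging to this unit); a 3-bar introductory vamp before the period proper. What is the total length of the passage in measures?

12 measures

Basic contrasting period: 4 + 4 = 8 bars.
8 (basic form) + 1 (link) + 3 (introduction) = 12.
The elision shares a bar with the next section but does not change this unit's count.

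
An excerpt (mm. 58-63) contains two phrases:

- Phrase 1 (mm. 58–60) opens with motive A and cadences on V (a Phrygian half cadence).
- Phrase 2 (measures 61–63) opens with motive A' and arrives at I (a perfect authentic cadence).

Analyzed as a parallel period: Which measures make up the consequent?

The antecedent is the phrase ending with the weaker cadence (Phrygian half cadence, phrase 1) and the consequent the one ending more conclusively (perfect authentic cadence, phrase 2); the consequent is measures 61–63.

measures 61–63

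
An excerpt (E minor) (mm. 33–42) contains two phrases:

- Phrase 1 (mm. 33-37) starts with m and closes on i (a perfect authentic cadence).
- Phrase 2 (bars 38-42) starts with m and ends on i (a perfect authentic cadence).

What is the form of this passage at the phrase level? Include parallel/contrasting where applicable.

Both phrases have the same opening (m) and the same cadence (perfect authentic cadence): the second is a restatement, not a consequent, so this is a repeated phrase rather than a period.

repeated phrase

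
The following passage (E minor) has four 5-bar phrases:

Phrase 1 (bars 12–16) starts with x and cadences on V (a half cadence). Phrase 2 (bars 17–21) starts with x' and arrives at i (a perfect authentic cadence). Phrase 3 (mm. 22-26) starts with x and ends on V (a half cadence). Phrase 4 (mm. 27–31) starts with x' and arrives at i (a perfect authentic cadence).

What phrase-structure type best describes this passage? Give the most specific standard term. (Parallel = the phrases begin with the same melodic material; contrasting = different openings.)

The cadence pattern HC–PAC–HC–PAC is weak–strong twice, and phrases 3–4 restate phrases 1–2: a period heard twice, not a double period (which would end weakly at phrase 2).

repeated period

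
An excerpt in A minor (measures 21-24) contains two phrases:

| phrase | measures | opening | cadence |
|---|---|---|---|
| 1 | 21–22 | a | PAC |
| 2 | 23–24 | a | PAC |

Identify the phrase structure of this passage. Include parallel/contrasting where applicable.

Both phrases have the same opening (a) and the same cadence (perfect authentic cadence): the second is a restatement, not a consequent, so this is a repeated phrase rather than a period.

repeated phrase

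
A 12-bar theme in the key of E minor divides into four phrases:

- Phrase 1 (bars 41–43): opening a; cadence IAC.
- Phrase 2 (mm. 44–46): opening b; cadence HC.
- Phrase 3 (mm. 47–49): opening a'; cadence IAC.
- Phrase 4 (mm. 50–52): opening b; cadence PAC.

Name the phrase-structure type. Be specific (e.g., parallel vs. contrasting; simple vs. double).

Four phrases in two halves: the first half (measures 41-46) ends with a half cadence, the second (mm. 47-52) with a perfect authentic cadence — a large antecedent–consequent pair, i.e. a double period.
Phrase 3 begins with the same material as phrase 1, making it parallel.

parallel double period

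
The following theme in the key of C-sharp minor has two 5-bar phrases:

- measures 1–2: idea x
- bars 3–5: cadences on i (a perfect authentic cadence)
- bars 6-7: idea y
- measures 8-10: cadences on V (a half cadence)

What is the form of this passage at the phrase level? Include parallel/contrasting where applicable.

The second phrase closes with a half cadence, which is not stronger than the first phrase's perfect authentic cadence; without a weak→strong cadential pair there is no antecedent–consequent relationship, so this is a phrase group rather than a period.

phrase group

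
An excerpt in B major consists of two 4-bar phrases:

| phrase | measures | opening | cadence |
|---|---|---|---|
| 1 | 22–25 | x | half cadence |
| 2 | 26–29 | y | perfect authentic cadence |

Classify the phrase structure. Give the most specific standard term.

Phrase 1 ends with a half cadence (weaker) and phrase 2 with a perfect authentic cadence (stronger): antecedent + consequent = a period.
The two phrases open with different material (x / y), so the period is contrasting.

contrasting period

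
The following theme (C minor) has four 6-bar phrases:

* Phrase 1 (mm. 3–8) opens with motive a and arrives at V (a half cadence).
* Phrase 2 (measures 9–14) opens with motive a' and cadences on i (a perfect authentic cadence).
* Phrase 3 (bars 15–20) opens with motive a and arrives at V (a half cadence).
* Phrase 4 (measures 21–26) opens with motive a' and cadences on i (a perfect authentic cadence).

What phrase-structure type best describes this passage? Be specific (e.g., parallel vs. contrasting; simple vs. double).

The cadence pattern HC–PAC–HC–PAC is weak–strong twice, and phrases 3–4 restate phrases 1–2: a period heard twice, not a double period (which would end weakly at phrase 2).

repeated period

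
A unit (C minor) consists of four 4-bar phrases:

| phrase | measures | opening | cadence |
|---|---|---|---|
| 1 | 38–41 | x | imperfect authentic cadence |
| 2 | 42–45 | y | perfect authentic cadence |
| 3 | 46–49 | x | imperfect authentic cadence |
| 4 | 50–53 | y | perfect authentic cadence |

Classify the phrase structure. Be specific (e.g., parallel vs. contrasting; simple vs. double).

repeated period

The cadence pattern IAC–PAC–IAC–PAC is weak–strong twice, and phrases 3–4 restate phrases 1–2: a period heard twice, not a double period (which would end weakly at phrase 2).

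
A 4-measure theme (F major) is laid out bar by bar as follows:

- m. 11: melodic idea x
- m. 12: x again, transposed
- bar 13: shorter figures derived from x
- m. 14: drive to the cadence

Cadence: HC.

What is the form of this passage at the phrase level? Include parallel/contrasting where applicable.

sentence

Basic idea (bar 11) + its repetition (bar 12) form the presentation; fragmentation and cadence (mm. 13–14) form the continuation — the 4-bar whole is a sentence.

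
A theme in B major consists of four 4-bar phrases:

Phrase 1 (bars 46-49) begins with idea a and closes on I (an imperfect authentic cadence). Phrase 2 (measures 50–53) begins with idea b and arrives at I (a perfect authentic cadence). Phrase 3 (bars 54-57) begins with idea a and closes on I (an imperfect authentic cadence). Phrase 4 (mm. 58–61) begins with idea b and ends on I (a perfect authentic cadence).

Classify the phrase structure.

The cadence pattern IAC–PAC–IAC–PAC is weak–strong twice, and phrases 3–4 restate phrases 1–2: a period heard twice, not a double period (which would end weakly at phrase 2).

repeated period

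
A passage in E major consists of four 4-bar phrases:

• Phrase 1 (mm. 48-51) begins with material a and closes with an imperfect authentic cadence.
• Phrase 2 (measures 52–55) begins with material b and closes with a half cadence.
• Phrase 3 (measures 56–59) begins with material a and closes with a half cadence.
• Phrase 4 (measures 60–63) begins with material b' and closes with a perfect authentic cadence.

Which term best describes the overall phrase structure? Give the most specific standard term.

parallel double period

Four phrases in two halves: the first half (mm. 48-55) ends with a half cadence, the second (mm. 56–63) with a perfect authentic cadence — a large antecedent–consequent pair, i.e. a double period.
Phrase 3 begins with the same material as phrase 1, making it parallel.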